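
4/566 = 2/283 = 0.01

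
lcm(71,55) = 3905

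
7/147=1/21=   0.05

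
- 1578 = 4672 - 6250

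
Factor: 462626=2^1*227^1*1019^1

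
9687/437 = 9687/437 =22.17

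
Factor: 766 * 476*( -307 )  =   - 2^3*7^1*17^1 * 307^1*383^1 = - 111937112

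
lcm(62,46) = 1426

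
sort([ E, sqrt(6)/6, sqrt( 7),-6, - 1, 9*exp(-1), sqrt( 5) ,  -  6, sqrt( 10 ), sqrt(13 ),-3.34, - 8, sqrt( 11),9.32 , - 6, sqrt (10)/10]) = [-8,- 6, - 6, - 6, - 3.34, - 1, sqrt(10)/10, sqrt( 6 )/6, sqrt(5),sqrt( 7),  E, sqrt( 10),  9*exp (  -  1),sqrt( 11), sqrt(13), 9.32 ]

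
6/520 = 3/260 = 0.01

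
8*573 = 4584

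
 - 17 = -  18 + 1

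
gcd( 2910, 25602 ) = 6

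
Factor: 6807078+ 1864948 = 8672026 = 2^1*11^1*401^1*983^1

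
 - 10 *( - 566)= 5660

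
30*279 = 8370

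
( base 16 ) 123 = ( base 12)203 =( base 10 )291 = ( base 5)2131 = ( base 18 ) g3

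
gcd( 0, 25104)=25104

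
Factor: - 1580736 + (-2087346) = -3668082  =  - 2^1*3^1*11^1*149^1*373^1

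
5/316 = 5/316  =  0.02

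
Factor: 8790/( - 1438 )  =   - 4395/719 = - 3^1*5^1*293^1*719^(-1) 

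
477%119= 1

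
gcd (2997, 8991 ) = 2997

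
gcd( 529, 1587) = 529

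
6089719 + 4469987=10559706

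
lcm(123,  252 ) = 10332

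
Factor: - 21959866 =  - 2^1*10979933^1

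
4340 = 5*868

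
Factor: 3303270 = 2^1  *3^2 * 5^1*17^2*127^1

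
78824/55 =1433 + 9/55 = 1433.16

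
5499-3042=2457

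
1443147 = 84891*17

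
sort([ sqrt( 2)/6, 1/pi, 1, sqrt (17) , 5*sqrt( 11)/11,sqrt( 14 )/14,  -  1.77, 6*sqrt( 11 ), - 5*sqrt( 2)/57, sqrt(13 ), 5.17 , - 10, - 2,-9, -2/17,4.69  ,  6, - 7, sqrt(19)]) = [ - 10, - 9, - 7 , - 2,-1.77, - 5*sqrt( 2 ) /57  , - 2/17, sqrt( 2 ) /6,sqrt(14)/14,1/pi, 1, 5*sqrt(11)/11, sqrt( 13 ), sqrt(17 ), sqrt (19), 4.69,5.17,6, 6*sqrt( 11 ) ]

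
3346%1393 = 560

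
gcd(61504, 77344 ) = 32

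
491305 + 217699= 709004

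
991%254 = 229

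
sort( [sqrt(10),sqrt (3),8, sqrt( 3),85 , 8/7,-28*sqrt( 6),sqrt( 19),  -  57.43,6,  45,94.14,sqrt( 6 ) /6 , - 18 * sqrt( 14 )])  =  [ - 28*sqrt(6),  -  18* sqrt(14), - 57.43,sqrt( 6) /6,  8/7,sqrt( 3), sqrt( 3) , sqrt(10),sqrt( 19),6,8,45,85,94.14]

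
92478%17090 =7028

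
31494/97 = 324 + 66/97= 324.68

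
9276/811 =9276/811 = 11.44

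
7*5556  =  38892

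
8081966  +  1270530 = 9352496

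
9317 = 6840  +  2477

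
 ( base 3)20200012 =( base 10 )4865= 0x1301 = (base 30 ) 5c5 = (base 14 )1ab7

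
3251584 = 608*5348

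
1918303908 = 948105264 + 970198644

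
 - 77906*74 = -5765044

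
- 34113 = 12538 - 46651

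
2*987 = 1974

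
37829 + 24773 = 62602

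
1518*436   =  661848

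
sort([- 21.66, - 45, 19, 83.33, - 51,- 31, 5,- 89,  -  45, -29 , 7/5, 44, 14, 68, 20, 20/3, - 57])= [-89, - 57,-51, - 45, - 45,-31, - 29, - 21.66,7/5, 5, 20/3  ,  14,19, 20  ,  44,  68,83.33]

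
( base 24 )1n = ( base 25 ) 1M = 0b101111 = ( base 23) 21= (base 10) 47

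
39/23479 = 39/23479= 0.00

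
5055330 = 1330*3801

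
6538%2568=1402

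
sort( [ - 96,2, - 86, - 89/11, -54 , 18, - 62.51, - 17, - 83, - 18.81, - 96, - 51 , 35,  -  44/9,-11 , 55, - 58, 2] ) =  [ - 96, - 96,-86, - 83 , - 62.51,-58 , - 54, - 51, - 18.81, - 17, -11, - 89/11, - 44/9,2,2 , 18  ,  35,55]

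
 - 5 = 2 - 7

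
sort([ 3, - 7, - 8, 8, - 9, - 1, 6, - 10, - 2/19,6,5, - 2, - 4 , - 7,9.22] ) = [ - 10, - 9, - 8 , - 7 , - 7,-4, - 2, - 1, - 2/19, 3,  5 , 6 , 6,8,9.22] 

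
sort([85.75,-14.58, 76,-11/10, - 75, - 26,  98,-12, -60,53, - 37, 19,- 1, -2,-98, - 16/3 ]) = [ - 98,  -  75,  -  60,-37, - 26, - 14.58,-12,-16/3,-2, - 11/10,  -  1,19,53,  76,  85.75,  98]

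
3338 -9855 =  - 6517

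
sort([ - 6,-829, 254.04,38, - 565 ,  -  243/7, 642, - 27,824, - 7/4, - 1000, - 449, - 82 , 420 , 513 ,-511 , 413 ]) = [ - 1000,-829, - 565, - 511, - 449, - 82, - 243/7,  -  27, - 6, - 7/4,  38 , 254.04,413, 420, 513,642, 824]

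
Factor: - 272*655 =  - 2^4*5^1*17^1 * 131^1  =  - 178160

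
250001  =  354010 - 104009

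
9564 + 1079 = 10643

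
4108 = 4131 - 23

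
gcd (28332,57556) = 4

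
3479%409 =207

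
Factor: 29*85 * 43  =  105995 = 5^1*17^1*29^1 * 43^1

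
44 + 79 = 123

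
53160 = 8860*6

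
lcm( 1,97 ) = 97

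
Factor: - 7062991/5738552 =  -  2^ ( - 3) * 13^1 * 37^ ( - 1)*19387^ (  -  1)*543307^1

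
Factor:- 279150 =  - 2^1*3^1*5^2*1861^1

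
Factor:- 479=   -  479^1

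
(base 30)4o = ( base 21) 6i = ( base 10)144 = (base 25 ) 5J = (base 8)220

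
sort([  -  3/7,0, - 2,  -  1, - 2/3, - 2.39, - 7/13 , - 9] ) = [ - 9, - 2.39, - 2, - 1,-2/3 ,- 7/13, - 3/7,  0]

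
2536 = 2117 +419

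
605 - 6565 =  - 5960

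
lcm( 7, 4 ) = 28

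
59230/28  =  2115 + 5/14 = 2115.36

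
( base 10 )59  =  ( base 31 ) 1S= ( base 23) 2D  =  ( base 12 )4B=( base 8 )73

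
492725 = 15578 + 477147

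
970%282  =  124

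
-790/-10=79/1 = 79.00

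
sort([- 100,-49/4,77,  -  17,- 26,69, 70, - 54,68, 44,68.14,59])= [-100,- 54,-26, - 17, - 49/4,44,59,68, 68.14,69,70,77]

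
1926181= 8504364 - 6578183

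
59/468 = 59/468 =0.13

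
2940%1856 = 1084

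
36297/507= 12099/169 = 71.59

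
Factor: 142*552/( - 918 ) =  - 2^3*3^ ( - 2) * 17^( - 1) * 23^1*71^1 = - 13064/153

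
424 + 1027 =1451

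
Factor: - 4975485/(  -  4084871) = 3^1*5^1*7^( - 1)*41^ ( - 1)*43^( - 1 ) *331^ (-1) * 409^1*811^1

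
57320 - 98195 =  - 40875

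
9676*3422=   33111272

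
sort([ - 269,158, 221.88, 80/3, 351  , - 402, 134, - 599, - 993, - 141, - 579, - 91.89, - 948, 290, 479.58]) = [ - 993,-948, -599, - 579, - 402, - 269, - 141,  -  91.89, 80/3,134, 158, 221.88, 290,351,479.58]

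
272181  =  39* 6979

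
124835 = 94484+30351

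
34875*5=174375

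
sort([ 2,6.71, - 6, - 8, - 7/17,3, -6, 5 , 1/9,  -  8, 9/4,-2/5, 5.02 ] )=[ - 8, - 8,-6, - 6, - 7/17, - 2/5, 1/9, 2, 9/4, 3, 5, 5.02,  6.71]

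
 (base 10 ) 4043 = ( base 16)fcb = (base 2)111111001011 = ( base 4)333023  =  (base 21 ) 93b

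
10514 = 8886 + 1628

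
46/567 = 46/567 = 0.08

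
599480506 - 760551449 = -161070943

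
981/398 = 2 + 185/398 = 2.46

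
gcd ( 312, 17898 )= 6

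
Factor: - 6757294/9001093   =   - 2^1* 3378647^1*9001093^(-1 )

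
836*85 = 71060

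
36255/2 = 36255/2 = 18127.50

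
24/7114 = 12/3557 = 0.00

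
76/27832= 19/6958 =0.00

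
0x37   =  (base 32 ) 1n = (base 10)55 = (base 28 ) 1r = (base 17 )34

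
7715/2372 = 7715/2372 = 3.25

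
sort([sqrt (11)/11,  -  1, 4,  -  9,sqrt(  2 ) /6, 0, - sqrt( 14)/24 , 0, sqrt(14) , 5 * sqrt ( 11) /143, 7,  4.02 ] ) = [ - 9, - 1, - sqrt(14)/24,0,0, 5*sqrt ( 11)/143,sqrt ( 2)/6 , sqrt(11) /11,sqrt( 14 ),4, 4.02, 7] 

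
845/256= 3+77/256=3.30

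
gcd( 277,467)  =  1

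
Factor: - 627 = - 3^1 * 11^1*19^1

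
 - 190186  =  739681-929867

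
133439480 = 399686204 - 266246724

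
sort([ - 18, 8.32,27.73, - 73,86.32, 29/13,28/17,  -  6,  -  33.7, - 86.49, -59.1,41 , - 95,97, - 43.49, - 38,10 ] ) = [ - 95, - 86.49, - 73, - 59.1, - 43.49 , - 38, - 33.7,  -  18,-6, 28/17  ,  29/13, 8.32,10,27.73,41,86.32 , 97] 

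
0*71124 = 0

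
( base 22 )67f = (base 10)3073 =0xC01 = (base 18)98D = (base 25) 4mn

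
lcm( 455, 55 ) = 5005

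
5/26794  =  5/26794  =  0.00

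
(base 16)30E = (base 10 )782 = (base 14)3dc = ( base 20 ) 1j2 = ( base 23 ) 1B0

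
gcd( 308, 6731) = 1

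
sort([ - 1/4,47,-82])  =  [ - 82, - 1/4,47 ]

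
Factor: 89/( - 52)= - 2^( - 2)*13^( - 1)*89^1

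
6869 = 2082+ 4787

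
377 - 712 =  - 335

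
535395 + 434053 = 969448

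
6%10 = 6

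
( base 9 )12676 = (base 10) 8574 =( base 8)20576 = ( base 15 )2819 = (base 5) 233244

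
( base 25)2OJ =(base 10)1869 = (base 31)1t9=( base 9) 2506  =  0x74D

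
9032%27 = 14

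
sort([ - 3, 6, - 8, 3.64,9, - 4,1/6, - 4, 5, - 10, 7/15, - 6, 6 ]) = [  -  10 , - 8,  -  6, - 4, - 4,-3, 1/6,7/15, 3.64,5, 6, 6,9]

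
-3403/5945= -1 + 62/145 = -0.57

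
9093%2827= 612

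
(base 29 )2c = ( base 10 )70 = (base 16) 46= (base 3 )2121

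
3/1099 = 3/1099 =0.00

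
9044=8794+250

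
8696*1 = 8696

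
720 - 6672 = -5952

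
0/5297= 0 = 0.00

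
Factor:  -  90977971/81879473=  - 7^1* 13^( - 1 )*6298421^ (-1) * 12996853^1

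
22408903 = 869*25787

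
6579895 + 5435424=12015319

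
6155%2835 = 485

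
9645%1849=400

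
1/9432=1/9432 =0.00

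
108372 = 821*132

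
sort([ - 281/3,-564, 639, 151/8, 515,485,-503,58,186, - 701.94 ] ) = [- 701.94, - 564, - 503,- 281/3,151/8,58,186, 485,515,639]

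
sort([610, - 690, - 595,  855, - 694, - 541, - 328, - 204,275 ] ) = [ - 694, - 690, - 595, - 541, - 328,- 204 , 275, 610, 855]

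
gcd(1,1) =1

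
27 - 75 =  - 48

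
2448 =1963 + 485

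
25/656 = 25/656 = 0.04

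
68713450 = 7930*8665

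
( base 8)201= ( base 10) 129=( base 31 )45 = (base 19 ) 6F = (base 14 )93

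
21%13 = 8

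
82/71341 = 82/71341 = 0.00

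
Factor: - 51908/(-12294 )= 2^1*3^( - 2)*19^1 = 38/9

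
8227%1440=1027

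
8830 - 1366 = 7464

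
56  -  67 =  - 11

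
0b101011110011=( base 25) 4c3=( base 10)2803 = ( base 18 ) 8bd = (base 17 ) 9bf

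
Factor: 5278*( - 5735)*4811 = -145625746630 = - 2^1*5^1*7^1*13^1*17^1*29^1*31^1*37^1*283^1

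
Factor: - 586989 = -3^2*13^1*29^1*173^1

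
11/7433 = 11/7433 = 0.00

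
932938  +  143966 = 1076904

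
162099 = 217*747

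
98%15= 8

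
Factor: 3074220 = 2^2*3^3 * 5^1*5693^1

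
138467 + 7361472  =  7499939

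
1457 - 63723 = - 62266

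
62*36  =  2232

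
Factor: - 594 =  - 2^1*3^3*11^1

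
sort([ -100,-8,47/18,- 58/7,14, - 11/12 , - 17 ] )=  [ - 100,-17, - 58/7, - 8,-11/12,47/18, 14]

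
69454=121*574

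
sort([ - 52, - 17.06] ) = [ - 52,-17.06]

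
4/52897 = 4/52897=0.00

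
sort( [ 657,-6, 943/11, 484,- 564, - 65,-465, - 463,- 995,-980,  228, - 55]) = [- 995, - 980, - 564, - 465,  -  463 ,  -  65 , - 55, - 6,943/11, 228,484,657]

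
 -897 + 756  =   - 141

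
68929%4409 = 2794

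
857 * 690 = 591330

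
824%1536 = 824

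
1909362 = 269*7098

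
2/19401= 2/19401 = 0.00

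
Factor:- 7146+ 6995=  - 151^1 = -151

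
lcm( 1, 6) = 6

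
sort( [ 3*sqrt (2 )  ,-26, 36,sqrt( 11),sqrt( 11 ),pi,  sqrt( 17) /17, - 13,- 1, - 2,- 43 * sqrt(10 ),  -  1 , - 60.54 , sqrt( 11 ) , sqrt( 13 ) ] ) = [- 43 * sqrt(10), - 60.54,-26 ,-13, - 2,-1 ,  -  1 , sqrt( 17 ) /17,  pi, sqrt(11), sqrt( 11 ), sqrt( 11),sqrt ( 13), 3*sqrt( 2),36]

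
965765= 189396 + 776369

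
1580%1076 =504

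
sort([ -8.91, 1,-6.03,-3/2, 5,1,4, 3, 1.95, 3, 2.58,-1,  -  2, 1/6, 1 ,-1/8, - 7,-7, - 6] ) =[ - 8.91,-7, - 7, - 6.03,-6, - 2,-3/2, - 1, - 1/8, 1/6, 1, 1, 1,1.95,2.58,3, 3, 4, 5]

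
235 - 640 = -405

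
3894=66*59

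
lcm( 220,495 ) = 1980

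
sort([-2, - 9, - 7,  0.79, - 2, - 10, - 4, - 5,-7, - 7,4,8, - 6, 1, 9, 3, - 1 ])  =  [ - 10 , - 9,  -  7,-7, - 7, -6,  -  5,-4,-2, - 2, -1, 0.79 , 1,  3, 4,8, 9 ]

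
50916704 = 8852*5752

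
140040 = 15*9336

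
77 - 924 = - 847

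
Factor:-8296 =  - 2^3*17^1*61^1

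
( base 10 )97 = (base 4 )1201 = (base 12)81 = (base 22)49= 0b1100001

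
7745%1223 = 407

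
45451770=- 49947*( - 910 ) 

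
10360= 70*148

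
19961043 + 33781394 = 53742437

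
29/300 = 29/300 = 0.10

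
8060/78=310/3 = 103.33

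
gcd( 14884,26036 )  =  4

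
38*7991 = 303658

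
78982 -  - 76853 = 155835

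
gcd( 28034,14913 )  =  1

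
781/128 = 781/128 = 6.10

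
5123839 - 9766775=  - 4642936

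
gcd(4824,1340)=268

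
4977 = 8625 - 3648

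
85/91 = 85/91 = 0.93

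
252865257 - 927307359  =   - 674442102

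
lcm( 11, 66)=66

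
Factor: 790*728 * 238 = 136878560 = 2^5*5^1*7^2*13^1*17^1*79^1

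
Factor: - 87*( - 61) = 3^1*29^1*61^1 = 5307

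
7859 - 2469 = 5390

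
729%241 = 6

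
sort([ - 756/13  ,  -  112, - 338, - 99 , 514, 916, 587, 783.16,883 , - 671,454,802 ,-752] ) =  [  -  752, - 671, - 338, - 112, - 99, - 756/13,454, 514, 587,783.16, 802, 883,916] 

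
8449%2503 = 940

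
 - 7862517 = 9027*( - 871 )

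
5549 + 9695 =15244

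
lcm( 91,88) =8008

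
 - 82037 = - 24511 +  - 57526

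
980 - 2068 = -1088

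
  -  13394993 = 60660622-74055615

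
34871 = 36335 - 1464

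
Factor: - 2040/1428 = - 10/7=-2^1*5^1*7^(-1) 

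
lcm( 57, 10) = 570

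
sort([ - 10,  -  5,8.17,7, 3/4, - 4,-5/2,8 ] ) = [ - 10,-5,-4,-5/2,3/4,  7, 8,8.17]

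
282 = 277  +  5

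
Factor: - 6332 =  - 2^2* 1583^1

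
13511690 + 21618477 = 35130167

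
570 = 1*570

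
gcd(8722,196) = 98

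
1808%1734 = 74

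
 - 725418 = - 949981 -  - 224563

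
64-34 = 30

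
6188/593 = 6188/593 = 10.44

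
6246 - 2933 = 3313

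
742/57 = 13 + 1/57 = 13.02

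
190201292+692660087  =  882861379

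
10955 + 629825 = 640780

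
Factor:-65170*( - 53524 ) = 3488159080  =  2^3*5^1*7^3*19^1*13381^1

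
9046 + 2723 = 11769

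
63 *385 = 24255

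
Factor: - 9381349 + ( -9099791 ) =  - 2^2*3^2*5^1 * 102673^1 = - 18481140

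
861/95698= 861/95698 = 0.01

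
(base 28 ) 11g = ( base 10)828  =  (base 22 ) 1fe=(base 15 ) 3A3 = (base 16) 33c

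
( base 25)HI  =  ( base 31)e9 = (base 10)443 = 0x1bb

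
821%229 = 134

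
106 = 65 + 41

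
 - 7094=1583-8677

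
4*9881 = 39524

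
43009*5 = 215045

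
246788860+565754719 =812543579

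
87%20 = 7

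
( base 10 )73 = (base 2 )1001001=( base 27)2j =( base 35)23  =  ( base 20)3d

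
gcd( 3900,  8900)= 100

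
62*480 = 29760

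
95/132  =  95/132  =  0.72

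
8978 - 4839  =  4139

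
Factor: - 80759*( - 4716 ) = 2^2*3^2* 7^1 *83^1*131^1 * 139^1 = 380859444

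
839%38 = 3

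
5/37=5/37 = 0.14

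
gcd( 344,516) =172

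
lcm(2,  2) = 2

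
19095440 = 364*52460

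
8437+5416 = 13853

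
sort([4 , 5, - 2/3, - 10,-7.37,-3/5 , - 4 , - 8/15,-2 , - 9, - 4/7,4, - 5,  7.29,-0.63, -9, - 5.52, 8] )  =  [ - 10, - 9, - 9, - 7.37, - 5.52, - 5, - 4, - 2, - 2/3, - 0.63, - 3/5, - 4/7, - 8/15,4,4, 5,7.29, 8]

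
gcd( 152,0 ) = 152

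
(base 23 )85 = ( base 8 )275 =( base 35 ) 5e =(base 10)189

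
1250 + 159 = 1409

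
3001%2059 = 942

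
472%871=472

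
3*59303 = 177909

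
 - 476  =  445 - 921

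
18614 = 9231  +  9383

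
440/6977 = 440/6977   =  0.06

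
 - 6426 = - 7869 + 1443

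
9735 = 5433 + 4302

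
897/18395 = 69/1415 = 0.05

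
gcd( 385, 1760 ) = 55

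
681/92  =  681/92 = 7.40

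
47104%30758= 16346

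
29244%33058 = 29244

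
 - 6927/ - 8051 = 6927/8051  =  0.86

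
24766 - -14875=39641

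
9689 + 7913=17602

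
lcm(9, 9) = 9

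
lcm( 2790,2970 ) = 92070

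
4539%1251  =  786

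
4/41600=1/10400=0.00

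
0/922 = 0 = 0.00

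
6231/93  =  67 = 67.00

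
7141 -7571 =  - 430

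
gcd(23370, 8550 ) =570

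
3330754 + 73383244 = 76713998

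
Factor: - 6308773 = -6308773^1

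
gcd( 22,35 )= 1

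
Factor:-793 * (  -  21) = 3^1*7^1*13^1*  61^1 = 16653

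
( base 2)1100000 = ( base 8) 140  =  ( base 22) 48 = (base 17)5b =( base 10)96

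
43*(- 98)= - 4214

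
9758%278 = 28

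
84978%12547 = 9696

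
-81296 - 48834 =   -  130130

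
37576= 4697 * 8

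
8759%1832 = 1431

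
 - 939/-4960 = 939/4960 = 0.19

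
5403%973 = 538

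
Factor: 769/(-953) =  - 769^1*953^(  -  1)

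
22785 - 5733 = 17052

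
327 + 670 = 997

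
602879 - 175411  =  427468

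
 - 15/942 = -1+309/314 = - 0.02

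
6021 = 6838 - 817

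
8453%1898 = 861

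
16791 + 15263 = 32054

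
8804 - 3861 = 4943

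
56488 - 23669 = 32819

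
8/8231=8/8231 = 0.00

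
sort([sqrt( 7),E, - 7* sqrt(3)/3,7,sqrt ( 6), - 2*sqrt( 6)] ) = [ - 2*sqrt( 6), - 7*sqrt( 3)/3, sqrt( 6), sqrt( 7),E , 7]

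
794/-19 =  - 794/19 = - 41.79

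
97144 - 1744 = 95400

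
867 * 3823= 3314541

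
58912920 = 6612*8910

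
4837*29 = 140273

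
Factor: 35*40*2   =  2800  =  2^4* 5^2*7^1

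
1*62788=62788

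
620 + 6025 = 6645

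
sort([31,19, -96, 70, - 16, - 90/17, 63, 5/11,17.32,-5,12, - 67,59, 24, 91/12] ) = [ - 96, - 67 , - 16, - 90/17,- 5, 5/11, 91/12 , 12, 17.32, 19, 24,31,  59, 63, 70] 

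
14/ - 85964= - 1 + 42975/42982 = -0.00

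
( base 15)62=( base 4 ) 1130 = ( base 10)92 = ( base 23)40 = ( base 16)5c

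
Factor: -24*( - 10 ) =2^4*3^1 * 5^1 = 240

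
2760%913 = 21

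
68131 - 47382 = 20749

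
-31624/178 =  - 178 + 30/89 = - 177.66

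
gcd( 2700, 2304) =36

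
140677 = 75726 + 64951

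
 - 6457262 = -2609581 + - 3847681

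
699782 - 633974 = 65808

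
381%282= 99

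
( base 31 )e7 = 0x1b9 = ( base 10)441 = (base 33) dc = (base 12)309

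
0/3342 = 0 = 0.00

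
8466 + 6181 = 14647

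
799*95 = 75905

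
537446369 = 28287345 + 509159024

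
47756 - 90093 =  - 42337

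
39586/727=39586/727  =  54.45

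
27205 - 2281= 24924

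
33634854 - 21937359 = 11697495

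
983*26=25558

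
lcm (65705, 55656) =4730760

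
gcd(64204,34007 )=1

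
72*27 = 1944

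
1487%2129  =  1487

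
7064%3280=504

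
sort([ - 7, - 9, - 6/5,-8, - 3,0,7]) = [ - 9, - 8,  -  7, - 3, - 6/5,0,  7] 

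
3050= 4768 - 1718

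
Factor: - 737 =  - 11^1*67^1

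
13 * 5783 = 75179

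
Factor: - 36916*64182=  - 2369342712 = - 2^3 * 3^1 * 11^1 * 19^1*563^1 *839^1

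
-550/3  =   - 184 + 2/3 = -183.33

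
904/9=100+4/9=100.44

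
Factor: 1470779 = 149^1*9871^1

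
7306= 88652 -81346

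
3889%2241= 1648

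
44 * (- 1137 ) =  - 50028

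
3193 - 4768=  - 1575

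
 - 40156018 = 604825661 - 644981679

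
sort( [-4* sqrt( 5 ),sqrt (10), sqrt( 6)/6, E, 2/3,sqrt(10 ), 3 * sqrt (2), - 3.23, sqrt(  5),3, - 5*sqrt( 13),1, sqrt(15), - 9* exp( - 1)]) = [-5*sqrt( 13), - 4*sqrt( 5), - 9*exp( - 1) ,  -  3.23, sqrt(6 ) /6, 2/3, 1,sqrt(5) , E,3,sqrt (10), sqrt( 10),sqrt(15 ),  3*sqrt(2) ] 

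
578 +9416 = 9994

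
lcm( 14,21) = 42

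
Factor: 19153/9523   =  89^ ( - 1)*179^1 = 179/89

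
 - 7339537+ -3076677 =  - 10416214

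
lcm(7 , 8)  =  56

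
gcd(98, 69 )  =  1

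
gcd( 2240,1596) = 28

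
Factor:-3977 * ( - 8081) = 32138137 = 41^1*97^1 * 8081^1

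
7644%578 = 130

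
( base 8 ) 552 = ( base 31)bl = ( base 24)F2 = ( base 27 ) DB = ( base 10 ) 362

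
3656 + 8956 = 12612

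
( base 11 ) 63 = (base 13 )54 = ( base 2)1000101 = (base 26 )2H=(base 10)69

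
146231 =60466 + 85765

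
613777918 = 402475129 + 211302789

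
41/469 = 41/469 = 0.09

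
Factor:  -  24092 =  - 2^2*19^1 * 317^1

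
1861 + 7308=9169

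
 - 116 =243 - 359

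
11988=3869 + 8119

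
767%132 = 107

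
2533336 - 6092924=-3559588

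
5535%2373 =789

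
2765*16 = 44240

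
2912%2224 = 688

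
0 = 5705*0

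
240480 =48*5010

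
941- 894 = 47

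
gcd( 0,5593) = 5593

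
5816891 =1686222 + 4130669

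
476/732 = 119/183 = 0.65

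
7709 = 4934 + 2775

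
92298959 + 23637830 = 115936789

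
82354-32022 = 50332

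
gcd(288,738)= 18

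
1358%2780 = 1358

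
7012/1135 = 6  +  202/1135= 6.18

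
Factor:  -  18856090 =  - 2^1* 5^1*11^1*23^1*29^1*257^1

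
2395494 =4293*558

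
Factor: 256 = 2^8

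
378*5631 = 2128518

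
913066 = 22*41503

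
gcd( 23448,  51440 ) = 8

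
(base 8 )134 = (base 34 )2o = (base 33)2Q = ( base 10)92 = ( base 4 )1130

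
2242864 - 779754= 1463110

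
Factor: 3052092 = 2^2*3^1*167^1 * 1523^1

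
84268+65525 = 149793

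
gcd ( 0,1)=1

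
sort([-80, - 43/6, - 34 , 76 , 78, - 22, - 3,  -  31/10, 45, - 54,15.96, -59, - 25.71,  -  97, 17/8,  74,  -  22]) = [ - 97, - 80, - 59, - 54,  -  34,  -  25.71, - 22, - 22, - 43/6, - 31/10, -3,17/8 , 15.96, 45, 74,76,78 ]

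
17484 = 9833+7651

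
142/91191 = 142/91191=0.00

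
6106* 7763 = 47400878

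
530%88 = 2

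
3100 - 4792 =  - 1692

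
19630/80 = 245 + 3/8 = 245.38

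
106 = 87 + 19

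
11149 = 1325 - -9824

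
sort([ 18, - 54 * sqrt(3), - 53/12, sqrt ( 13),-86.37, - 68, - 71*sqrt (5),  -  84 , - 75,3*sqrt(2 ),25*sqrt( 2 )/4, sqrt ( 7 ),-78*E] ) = [ - 78*E, - 71*sqrt( 5), - 54*sqrt( 3) , -86.37, - 84,-75, - 68, - 53/12,  sqrt(7 ),sqrt(13),3 * sqrt(2),25 * sqrt( 2 ) /4,  18]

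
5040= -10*( - 504)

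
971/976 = 971/976 = 0.99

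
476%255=221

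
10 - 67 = -57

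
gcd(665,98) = 7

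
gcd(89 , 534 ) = 89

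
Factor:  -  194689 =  -11^2*1609^1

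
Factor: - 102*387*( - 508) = 2^3*3^3*17^1*43^1*127^1 = 20052792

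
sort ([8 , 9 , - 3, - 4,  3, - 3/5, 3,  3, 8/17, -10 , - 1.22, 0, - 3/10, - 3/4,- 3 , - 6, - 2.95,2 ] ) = [ - 10, - 6, - 4, - 3, - 3,-2.95 ,- 1.22, - 3/4,-3/5,-3/10, 0,8/17,2,3, 3,3, 8,  9 ]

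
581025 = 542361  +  38664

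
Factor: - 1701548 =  - 2^2*425387^1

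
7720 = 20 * 386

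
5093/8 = 5093/8 = 636.62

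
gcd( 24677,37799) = 1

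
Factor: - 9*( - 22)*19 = 2^1*3^2*11^1*19^1 =3762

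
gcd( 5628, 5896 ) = 268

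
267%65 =7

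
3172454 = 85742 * 37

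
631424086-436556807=194867279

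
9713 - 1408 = 8305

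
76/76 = 1 =1.00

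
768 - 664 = 104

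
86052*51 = 4388652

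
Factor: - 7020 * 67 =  - 470340 = - 2^2*3^3 * 5^1*13^1 * 67^1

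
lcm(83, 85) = 7055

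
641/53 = 641/53 = 12.09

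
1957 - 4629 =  - 2672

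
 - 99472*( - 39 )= 3879408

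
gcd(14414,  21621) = 7207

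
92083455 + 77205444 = 169288899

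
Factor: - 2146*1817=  - 3899282 = - 2^1*23^1*29^1 * 37^1*79^1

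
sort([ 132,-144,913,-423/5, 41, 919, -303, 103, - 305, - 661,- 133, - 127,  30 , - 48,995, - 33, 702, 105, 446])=[ - 661, - 305, - 303, - 144, - 133, - 127,- 423/5, - 48 ,  -  33, 30, 41,103,105,132, 446, 702 , 913,919,995] 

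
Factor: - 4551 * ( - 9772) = 44472372 = 2^2*3^1 * 7^1*37^1*41^1 * 349^1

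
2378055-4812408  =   - 2434353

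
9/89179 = 9/89179=0.00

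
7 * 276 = 1932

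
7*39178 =274246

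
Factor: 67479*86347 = 3^1*79^1*83^1*271^1*1093^1=5826609213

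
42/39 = 1 + 1/13 = 1.08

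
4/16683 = 4/16683 = 0.00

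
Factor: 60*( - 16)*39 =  - 37440 = - 2^6*3^2*5^1*13^1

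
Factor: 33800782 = 2^1 * 79^1 *213929^1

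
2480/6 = 413+1/3 = 413.33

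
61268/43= 61268/43 = 1424.84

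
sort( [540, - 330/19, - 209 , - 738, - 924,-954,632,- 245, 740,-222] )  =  [ - 954, - 924, - 738 ,-245,-222, - 209, - 330/19, 540,632,  740] 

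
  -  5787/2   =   - 5787/2= -2893.50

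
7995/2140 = 3  +  315/428 =3.74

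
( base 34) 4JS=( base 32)55i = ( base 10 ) 5298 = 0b1010010110010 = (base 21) c06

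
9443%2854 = 881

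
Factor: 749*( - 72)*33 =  - 2^3*3^3*7^1*11^1*107^1 = -  1779624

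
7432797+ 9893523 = 17326320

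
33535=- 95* (- 353 ) 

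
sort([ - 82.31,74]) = [ - 82.31,74] 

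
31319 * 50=1565950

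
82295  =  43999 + 38296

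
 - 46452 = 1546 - 47998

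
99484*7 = 696388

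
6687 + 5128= 11815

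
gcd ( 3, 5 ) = 1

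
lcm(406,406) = 406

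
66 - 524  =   - 458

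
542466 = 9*60274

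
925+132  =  1057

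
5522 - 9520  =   - 3998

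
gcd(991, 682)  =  1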